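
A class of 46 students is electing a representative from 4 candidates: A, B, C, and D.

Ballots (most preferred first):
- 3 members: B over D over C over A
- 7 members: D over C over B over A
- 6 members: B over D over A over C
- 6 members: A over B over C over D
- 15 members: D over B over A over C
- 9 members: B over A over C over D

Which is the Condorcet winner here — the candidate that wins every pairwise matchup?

B

B vs A: 40–6
B vs C: 39–7
B vs D: 24–22
B beats every other candidate.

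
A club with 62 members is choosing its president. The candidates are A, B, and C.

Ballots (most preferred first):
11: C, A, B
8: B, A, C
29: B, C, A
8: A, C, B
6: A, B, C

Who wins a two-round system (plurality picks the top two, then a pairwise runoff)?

Round 1 first-place votes: A 14, B 37, C 11. B and A advance.
Runoff: B is ranked above A on 37 ballots, A above B on 25.

B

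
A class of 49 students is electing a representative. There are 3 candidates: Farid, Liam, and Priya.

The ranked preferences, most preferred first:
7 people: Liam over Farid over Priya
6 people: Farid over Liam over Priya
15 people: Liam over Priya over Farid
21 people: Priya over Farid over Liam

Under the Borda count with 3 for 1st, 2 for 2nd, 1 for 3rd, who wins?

Farid: 7×2 + 6×3 + 15×1 + 21×2 = 89
Liam: 7×3 + 6×2 + 15×3 + 21×1 = 99
Priya: 7×1 + 6×1 + 15×2 + 21×3 = 106

Priya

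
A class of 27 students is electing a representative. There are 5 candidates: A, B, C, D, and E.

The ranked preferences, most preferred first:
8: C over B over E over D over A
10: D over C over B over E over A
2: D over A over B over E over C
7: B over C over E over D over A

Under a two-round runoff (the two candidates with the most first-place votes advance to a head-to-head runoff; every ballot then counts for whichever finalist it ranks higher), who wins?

Round 1 first-place votes: A 0, B 7, C 8, D 12, E 0. D and C advance.
Runoff: D is ranked above C on 12 ballots, C above D on 15.

C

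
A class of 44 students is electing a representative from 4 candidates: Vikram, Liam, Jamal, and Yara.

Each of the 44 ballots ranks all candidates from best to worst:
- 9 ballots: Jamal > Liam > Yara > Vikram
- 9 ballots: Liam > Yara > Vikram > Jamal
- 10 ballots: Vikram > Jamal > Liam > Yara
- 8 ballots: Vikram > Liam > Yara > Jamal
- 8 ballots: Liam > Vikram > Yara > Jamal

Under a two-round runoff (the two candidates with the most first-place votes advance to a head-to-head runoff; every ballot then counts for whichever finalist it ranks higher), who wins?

Liam

Round 1 first-place votes: Vikram 18, Liam 17, Jamal 9, Yara 0. Vikram and Liam advance.
Runoff: Vikram is ranked above Liam on 18 ballots, Liam above Vikram on 26.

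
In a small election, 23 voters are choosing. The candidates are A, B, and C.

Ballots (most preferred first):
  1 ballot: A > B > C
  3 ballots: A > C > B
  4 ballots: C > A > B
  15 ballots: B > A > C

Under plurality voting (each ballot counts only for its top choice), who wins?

B

First-place votes: A 4, B 15, C 4.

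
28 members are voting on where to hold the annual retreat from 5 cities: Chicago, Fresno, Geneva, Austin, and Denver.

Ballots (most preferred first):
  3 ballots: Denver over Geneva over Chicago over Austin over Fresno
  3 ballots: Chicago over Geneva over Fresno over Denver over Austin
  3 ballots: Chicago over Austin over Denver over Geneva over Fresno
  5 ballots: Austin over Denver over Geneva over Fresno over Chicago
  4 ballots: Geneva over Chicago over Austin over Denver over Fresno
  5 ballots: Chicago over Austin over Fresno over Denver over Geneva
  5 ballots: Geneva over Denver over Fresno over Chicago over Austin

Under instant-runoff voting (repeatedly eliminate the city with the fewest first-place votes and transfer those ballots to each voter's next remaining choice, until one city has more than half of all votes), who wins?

Geneva

Round 1: Chicago 11, Fresno 0, Geneva 9, Austin 5, Denver 3. Fresno eliminated.
Round 2: Chicago 11, Geneva 9, Austin 5, Denver 3. Denver eliminated.
Round 3: Chicago 11, Geneva 12, Austin 5. Austin eliminated.
Round 4: Chicago 11, Geneva 17. Geneva has a majority (≥15).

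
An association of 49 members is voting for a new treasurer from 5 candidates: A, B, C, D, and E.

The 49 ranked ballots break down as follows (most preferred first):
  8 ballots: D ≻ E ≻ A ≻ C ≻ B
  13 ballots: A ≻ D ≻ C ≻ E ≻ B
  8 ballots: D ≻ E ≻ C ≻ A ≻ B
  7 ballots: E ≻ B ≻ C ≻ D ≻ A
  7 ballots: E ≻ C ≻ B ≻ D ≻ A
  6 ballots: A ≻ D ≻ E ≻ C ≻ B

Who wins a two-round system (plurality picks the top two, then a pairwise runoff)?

D

Round 1 first-place votes: A 19, B 0, C 0, D 16, E 14. A and D advance.
Runoff: A is ranked above D on 19 ballots, D above A on 30.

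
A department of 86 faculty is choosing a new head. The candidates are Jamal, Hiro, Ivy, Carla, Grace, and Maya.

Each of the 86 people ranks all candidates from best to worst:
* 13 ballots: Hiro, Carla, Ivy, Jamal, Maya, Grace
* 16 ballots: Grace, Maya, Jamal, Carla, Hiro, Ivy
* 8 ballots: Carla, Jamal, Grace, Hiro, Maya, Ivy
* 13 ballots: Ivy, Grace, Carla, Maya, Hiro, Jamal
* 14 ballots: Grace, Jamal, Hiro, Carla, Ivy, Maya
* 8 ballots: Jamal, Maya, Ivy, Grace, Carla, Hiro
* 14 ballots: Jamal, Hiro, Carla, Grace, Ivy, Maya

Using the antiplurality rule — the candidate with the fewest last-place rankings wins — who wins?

Carla

Last-place votes: Jamal 13, Hiro 8, Ivy 24, Carla 0, Grace 13, Maya 28.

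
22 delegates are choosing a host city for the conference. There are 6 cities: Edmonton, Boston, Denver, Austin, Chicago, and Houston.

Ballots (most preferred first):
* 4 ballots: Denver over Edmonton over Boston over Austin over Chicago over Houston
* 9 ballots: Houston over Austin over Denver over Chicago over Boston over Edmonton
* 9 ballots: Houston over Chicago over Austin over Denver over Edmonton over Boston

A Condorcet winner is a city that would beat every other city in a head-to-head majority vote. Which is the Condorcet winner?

Houston vs Edmonton: 18–4
Houston vs Boston: 18–4
Houston vs Denver: 18–4
Houston vs Austin: 18–4
Houston vs Chicago: 18–4
Houston beats every other city.

Houston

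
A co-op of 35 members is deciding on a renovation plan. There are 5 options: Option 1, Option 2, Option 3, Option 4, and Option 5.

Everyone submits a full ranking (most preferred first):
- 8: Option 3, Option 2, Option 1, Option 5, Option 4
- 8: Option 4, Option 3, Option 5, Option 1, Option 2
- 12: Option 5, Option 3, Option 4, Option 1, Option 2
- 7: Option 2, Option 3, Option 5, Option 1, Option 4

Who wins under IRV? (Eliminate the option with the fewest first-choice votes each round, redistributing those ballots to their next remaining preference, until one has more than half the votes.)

Round 1: Option 1 0, Option 2 7, Option 3 8, Option 4 8, Option 5 12. Option 1 eliminated.
Round 2: Option 2 7, Option 3 8, Option 4 8, Option 5 12. Option 2 eliminated.
Round 3: Option 3 15, Option 4 8, Option 5 12. Option 4 eliminated.
Round 4: Option 3 23, Option 5 12. Option 3 has a majority (≥18).

Option 3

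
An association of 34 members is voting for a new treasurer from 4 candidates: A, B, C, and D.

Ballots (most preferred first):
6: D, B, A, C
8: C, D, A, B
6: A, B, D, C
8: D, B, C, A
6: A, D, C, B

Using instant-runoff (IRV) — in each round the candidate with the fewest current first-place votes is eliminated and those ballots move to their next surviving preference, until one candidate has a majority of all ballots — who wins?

D

Round 1: A 12, B 0, C 8, D 14. B eliminated.
Round 2: A 12, C 8, D 14. C eliminated.
Round 3: A 12, D 22. D has a majority (≥18).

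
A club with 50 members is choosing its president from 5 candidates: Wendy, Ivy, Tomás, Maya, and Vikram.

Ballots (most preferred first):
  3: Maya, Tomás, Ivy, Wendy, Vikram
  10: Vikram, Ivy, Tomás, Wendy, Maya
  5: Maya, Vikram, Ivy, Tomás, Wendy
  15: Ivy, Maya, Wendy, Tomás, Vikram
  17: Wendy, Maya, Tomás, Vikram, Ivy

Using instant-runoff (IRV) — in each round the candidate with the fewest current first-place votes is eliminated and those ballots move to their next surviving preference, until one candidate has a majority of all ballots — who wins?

Ivy

Round 1: Wendy 17, Ivy 15, Tomás 0, Maya 8, Vikram 10. Tomás eliminated.
Round 2: Wendy 17, Ivy 15, Maya 8, Vikram 10. Maya eliminated.
Round 3: Wendy 17, Ivy 18, Vikram 15. Vikram eliminated.
Round 4: Wendy 17, Ivy 33. Ivy has a majority (≥26).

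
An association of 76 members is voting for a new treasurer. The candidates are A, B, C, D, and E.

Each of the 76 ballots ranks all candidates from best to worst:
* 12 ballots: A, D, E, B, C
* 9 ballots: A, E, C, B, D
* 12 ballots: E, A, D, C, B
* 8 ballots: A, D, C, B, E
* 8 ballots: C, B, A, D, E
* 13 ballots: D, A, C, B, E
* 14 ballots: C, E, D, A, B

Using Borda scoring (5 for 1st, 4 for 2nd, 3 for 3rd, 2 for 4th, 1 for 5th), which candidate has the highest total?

A

A: 12×5 + 9×5 + 12×4 + 8×5 + 8×3 + 13×4 + 14×2 = 297
B: 12×2 + 9×2 + 12×1 + 8×2 + 8×4 + 13×2 + 14×1 = 142
C: 12×1 + 9×3 + 12×2 + 8×3 + 8×5 + 13×3 + 14×5 = 236
D: 12×4 + 9×1 + 12×3 + 8×4 + 8×2 + 13×5 + 14×3 = 248
E: 12×3 + 9×4 + 12×5 + 8×1 + 8×1 + 13×1 + 14×4 = 217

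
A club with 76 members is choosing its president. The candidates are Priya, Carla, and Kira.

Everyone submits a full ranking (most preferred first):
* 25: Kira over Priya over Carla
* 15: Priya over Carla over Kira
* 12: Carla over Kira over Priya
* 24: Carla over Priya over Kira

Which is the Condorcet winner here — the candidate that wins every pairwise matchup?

Priya vs Carla: 40–36
Priya vs Kira: 39–37
Priya beats every other candidate.

Priya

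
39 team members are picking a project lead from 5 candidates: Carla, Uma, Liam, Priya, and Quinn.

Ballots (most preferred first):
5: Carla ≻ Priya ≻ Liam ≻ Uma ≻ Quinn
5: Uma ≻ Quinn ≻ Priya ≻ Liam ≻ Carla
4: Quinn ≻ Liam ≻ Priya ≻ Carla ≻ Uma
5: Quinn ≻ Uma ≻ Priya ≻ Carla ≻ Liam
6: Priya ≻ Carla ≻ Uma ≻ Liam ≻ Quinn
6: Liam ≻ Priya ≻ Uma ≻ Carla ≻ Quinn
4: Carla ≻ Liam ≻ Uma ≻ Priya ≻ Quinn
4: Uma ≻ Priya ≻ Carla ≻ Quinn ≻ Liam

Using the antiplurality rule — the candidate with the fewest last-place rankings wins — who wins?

Last-place votes: Carla 5, Uma 4, Liam 9, Priya 0, Quinn 21.

Priya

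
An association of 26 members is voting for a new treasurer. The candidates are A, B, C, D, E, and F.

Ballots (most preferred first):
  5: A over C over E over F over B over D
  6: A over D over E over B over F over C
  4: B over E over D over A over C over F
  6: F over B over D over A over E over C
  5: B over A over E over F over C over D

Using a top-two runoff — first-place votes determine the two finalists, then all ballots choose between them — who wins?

B

Round 1 first-place votes: A 11, B 9, C 0, D 0, E 0, F 6. A and B advance.
Runoff: A is ranked above B on 11 ballots, B above A on 15.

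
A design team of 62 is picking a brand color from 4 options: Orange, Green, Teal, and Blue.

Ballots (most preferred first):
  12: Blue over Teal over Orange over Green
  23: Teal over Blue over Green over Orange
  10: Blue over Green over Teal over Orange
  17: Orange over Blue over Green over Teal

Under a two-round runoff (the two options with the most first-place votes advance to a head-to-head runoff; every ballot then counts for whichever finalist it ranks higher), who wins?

Round 1 first-place votes: Orange 17, Green 0, Teal 23, Blue 22. Teal and Blue advance.
Runoff: Teal is ranked above Blue on 23 ballots, Blue above Teal on 39.

Blue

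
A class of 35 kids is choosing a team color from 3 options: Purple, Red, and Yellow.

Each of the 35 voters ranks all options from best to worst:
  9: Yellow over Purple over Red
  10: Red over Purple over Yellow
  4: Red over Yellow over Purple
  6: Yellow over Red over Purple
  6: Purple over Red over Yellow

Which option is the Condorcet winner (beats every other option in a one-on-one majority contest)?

Red vs Purple: 20–15
Red vs Yellow: 20–15
Red beats every other option.

Red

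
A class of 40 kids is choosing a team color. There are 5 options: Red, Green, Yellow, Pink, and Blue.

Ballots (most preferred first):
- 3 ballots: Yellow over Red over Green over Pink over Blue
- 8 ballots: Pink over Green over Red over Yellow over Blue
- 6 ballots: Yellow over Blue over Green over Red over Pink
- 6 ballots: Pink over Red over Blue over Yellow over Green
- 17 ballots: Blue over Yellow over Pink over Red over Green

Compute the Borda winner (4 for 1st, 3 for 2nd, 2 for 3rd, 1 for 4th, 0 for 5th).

Yellow

Red: 3×3 + 8×2 + 6×1 + 6×3 + 17×1 = 66
Green: 3×2 + 8×3 + 6×2 + 6×0 + 17×0 = 42
Yellow: 3×4 + 8×1 + 6×4 + 6×1 + 17×3 = 101
Pink: 3×1 + 8×4 + 6×0 + 6×4 + 17×2 = 93
Blue: 3×0 + 8×0 + 6×3 + 6×2 + 17×4 = 98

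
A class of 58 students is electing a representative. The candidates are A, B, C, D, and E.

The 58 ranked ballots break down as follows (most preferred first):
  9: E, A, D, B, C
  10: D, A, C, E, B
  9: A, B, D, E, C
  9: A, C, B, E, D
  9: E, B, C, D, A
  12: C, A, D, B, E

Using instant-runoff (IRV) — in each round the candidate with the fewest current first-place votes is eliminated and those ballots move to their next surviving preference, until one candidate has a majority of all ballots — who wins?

A

Round 1: A 18, B 0, C 12, D 10, E 18. B eliminated.
Round 2: A 18, C 12, D 10, E 18. D eliminated.
Round 3: A 28, C 12, E 18. C eliminated.
Round 4: A 40, E 18. A has a majority (≥30).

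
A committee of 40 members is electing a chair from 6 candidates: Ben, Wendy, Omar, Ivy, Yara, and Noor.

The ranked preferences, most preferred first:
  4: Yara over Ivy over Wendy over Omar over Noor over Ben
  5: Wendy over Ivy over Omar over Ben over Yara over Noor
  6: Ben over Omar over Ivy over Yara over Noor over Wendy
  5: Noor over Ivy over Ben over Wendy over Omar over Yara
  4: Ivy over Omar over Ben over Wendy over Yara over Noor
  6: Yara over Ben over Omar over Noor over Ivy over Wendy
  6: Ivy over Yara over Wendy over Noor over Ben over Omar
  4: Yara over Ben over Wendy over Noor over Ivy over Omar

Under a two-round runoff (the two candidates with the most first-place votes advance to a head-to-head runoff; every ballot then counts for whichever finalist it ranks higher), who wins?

Round 1 first-place votes: Ben 6, Wendy 5, Omar 0, Ivy 10, Yara 14, Noor 5. Yara and Ivy advance.
Runoff: Yara is ranked above Ivy on 14 ballots, Ivy above Yara on 26.

Ivy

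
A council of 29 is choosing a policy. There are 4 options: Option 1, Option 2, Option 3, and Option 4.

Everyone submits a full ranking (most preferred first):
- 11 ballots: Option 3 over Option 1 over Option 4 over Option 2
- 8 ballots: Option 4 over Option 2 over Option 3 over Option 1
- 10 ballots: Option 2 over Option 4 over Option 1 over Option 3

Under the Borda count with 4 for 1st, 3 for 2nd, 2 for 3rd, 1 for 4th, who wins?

Option 1: 11×3 + 8×1 + 10×2 = 61
Option 2: 11×1 + 8×3 + 10×4 = 75
Option 3: 11×4 + 8×2 + 10×1 = 70
Option 4: 11×2 + 8×4 + 10×3 = 84

Option 4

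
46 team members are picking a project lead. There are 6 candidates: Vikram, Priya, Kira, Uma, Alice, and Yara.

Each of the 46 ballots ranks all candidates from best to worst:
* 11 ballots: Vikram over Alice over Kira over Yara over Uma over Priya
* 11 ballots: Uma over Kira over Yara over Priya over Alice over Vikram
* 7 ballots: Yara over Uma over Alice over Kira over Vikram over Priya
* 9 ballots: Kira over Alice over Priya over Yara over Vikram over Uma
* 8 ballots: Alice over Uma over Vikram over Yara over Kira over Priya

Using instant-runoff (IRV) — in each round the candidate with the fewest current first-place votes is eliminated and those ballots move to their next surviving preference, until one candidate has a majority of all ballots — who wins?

Round 1: Vikram 11, Priya 0, Kira 9, Uma 11, Alice 8, Yara 7. Priya eliminated.
Round 2: Vikram 11, Kira 9, Uma 11, Alice 8, Yara 7. Yara eliminated.
Round 3: Vikram 11, Kira 9, Uma 18, Alice 8. Alice eliminated.
Round 4: Vikram 11, Kira 9, Uma 26. Uma has a majority (≥24).

Uma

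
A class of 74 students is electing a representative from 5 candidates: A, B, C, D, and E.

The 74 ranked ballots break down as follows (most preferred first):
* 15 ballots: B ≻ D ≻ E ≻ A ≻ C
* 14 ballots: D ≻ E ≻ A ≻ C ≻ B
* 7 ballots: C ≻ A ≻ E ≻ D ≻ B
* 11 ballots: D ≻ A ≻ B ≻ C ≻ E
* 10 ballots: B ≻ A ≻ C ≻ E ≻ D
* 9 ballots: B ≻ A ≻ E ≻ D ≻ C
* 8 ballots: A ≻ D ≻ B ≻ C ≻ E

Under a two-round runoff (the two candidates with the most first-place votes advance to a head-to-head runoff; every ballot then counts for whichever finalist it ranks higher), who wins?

D

Round 1 first-place votes: A 8, B 34, C 7, D 25, E 0. B and D advance.
Runoff: B is ranked above D on 34 ballots, D above B on 40.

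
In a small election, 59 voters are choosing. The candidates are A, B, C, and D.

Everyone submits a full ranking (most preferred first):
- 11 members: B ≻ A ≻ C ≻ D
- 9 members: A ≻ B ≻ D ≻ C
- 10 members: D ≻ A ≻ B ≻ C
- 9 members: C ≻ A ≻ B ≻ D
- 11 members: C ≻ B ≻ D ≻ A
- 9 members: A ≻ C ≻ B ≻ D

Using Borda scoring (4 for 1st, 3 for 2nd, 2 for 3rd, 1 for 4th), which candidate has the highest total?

A

A: 11×3 + 9×4 + 10×3 + 9×3 + 11×1 + 9×4 = 173
B: 11×4 + 9×3 + 10×2 + 9×2 + 11×3 + 9×2 = 160
C: 11×2 + 9×1 + 10×1 + 9×4 + 11×4 + 9×3 = 148
D: 11×1 + 9×2 + 10×4 + 9×1 + 11×2 + 9×1 = 109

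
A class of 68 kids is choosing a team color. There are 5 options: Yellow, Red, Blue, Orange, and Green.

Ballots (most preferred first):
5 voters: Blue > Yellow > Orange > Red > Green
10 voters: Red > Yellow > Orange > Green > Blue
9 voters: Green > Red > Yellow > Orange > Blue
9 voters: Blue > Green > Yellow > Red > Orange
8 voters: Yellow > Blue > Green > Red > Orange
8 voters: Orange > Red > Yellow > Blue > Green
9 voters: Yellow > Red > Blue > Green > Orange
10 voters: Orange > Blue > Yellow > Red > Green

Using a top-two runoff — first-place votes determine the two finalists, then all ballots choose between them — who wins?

Yellow

Round 1 first-place votes: Yellow 17, Red 10, Blue 14, Orange 18, Green 9. Orange and Yellow advance.
Runoff: Orange is ranked above Yellow on 18 ballots, Yellow above Orange on 50.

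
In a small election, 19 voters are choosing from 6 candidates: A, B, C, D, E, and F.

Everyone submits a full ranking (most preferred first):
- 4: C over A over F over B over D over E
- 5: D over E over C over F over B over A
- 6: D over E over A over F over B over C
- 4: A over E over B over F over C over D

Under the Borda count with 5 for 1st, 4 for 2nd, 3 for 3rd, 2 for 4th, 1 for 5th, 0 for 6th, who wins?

E

A: 4×4 + 5×0 + 6×3 + 4×5 = 54
B: 4×2 + 5×1 + 6×1 + 4×3 = 31
C: 4×5 + 5×3 + 6×0 + 4×1 = 39
D: 4×1 + 5×5 + 6×5 + 4×0 = 59
E: 4×0 + 5×4 + 6×4 + 4×4 = 60
F: 4×3 + 5×2 + 6×2 + 4×2 = 42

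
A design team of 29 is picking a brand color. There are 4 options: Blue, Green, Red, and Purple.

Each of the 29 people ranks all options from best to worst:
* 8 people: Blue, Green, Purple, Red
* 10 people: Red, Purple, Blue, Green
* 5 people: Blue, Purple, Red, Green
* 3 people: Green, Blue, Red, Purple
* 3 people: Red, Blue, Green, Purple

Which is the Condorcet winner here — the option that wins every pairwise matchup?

Blue

Blue vs Green: 26–3
Blue vs Red: 16–13
Blue vs Purple: 19–10
Blue beats every other option.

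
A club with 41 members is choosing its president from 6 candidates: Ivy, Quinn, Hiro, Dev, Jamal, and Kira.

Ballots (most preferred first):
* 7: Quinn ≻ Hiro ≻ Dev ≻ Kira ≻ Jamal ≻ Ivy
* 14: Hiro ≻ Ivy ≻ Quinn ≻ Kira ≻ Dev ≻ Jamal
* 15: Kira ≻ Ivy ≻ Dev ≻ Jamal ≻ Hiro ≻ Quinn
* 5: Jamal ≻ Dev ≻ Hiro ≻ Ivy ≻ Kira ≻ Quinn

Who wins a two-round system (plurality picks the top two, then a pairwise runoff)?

Round 1 first-place votes: Ivy 0, Quinn 7, Hiro 14, Dev 0, Jamal 5, Kira 15. Kira and Hiro advance.
Runoff: Kira is ranked above Hiro on 15 ballots, Hiro above Kira on 26.

Hiro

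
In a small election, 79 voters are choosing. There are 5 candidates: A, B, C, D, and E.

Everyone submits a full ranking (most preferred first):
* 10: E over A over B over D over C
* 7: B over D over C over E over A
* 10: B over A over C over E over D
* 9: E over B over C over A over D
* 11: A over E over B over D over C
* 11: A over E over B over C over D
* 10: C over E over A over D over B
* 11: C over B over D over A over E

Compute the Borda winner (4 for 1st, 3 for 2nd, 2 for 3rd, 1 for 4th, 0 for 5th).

A: 10×3 + 7×0 + 10×3 + 9×1 + 11×4 + 11×4 + 10×2 + 11×1 = 188
B: 10×2 + 7×4 + 10×4 + 9×3 + 11×2 + 11×2 + 10×0 + 11×3 = 192
C: 10×0 + 7×2 + 10×2 + 9×2 + 11×0 + 11×1 + 10×4 + 11×4 = 147
D: 10×1 + 7×3 + 10×0 + 9×0 + 11×1 + 11×0 + 10×1 + 11×2 = 74
E: 10×4 + 7×1 + 10×1 + 9×4 + 11×3 + 11×3 + 10×3 + 11×0 = 189

B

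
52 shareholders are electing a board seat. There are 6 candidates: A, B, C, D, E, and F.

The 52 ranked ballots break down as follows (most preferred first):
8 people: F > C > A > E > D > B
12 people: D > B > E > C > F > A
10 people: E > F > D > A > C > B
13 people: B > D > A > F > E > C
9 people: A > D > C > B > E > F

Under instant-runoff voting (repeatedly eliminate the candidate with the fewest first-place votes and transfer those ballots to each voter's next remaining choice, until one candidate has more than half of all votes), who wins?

D

Round 1: A 9, B 13, C 0, D 12, E 10, F 8. C eliminated.
Round 2: A 9, B 13, D 12, E 10, F 8. F eliminated.
Round 3: A 17, B 13, D 12, E 10. E eliminated.
Round 4: A 17, B 13, D 22. B eliminated.
Round 5: A 17, D 35. D has a majority (≥27).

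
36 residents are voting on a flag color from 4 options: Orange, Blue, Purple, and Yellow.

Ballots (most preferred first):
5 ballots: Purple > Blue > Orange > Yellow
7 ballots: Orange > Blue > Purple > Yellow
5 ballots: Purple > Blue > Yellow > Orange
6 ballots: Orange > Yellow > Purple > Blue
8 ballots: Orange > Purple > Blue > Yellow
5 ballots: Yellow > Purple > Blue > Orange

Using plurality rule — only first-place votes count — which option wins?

First-place votes: Orange 21, Blue 0, Purple 10, Yellow 5.

Orange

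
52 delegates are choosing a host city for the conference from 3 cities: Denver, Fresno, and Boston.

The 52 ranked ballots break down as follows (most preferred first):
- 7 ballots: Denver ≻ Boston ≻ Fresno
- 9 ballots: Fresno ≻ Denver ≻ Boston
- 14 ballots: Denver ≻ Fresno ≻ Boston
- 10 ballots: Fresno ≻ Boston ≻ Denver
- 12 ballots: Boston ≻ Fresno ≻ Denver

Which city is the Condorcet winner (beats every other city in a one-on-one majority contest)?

Fresno vs Denver: 31–21
Fresno vs Boston: 33–19
Fresno beats every other city.

Fresno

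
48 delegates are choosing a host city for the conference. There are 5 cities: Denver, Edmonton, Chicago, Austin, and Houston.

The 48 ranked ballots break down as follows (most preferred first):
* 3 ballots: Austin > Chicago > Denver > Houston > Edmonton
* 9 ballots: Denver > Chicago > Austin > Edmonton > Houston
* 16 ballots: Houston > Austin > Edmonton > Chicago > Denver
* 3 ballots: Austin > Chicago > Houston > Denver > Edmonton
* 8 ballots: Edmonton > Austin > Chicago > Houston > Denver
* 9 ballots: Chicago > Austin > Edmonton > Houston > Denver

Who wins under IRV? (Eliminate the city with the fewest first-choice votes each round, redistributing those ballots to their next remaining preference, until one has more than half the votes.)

Round 1: Denver 9, Edmonton 8, Chicago 9, Austin 6, Houston 16. Austin eliminated.
Round 2: Denver 9, Edmonton 8, Chicago 15, Houston 16. Edmonton eliminated.
Round 3: Denver 9, Chicago 23, Houston 16. Denver eliminated.
Round 4: Chicago 32, Houston 16. Chicago has a majority (≥25).

Chicago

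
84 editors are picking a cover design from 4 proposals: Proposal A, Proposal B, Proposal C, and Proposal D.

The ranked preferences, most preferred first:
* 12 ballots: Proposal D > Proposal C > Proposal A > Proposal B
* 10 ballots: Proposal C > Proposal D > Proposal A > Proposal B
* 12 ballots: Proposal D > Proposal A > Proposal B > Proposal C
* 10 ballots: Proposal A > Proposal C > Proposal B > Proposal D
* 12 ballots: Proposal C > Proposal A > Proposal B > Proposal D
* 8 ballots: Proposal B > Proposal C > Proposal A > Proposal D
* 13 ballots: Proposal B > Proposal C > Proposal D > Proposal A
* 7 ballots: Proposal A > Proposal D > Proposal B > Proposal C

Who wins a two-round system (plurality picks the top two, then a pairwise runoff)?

Round 1 first-place votes: Proposal A 17, Proposal B 21, Proposal C 22, Proposal D 24. Proposal D and Proposal C advance.
Runoff: Proposal D is ranked above Proposal C on 31 ballots, Proposal C above Proposal D on 53.

Proposal C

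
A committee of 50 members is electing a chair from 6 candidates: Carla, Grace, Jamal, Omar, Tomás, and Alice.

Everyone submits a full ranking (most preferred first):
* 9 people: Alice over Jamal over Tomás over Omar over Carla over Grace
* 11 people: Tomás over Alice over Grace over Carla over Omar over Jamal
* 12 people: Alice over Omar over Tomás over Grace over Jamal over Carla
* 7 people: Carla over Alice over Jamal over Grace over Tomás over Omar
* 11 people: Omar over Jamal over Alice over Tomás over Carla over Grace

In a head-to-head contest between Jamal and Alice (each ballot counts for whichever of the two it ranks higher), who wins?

Alice

Jamal is ranked above Alice on 11 ballots; Alice above Jamal on 39.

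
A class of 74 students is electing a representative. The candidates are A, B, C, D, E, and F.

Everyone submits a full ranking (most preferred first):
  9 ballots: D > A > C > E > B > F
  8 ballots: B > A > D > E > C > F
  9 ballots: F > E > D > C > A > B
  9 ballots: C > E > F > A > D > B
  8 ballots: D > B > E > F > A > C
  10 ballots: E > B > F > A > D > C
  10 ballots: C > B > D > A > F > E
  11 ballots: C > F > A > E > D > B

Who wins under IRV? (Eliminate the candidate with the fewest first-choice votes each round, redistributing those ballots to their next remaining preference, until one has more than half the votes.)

D

Round 1: A 0, B 8, C 30, D 17, E 10, F 9. A eliminated.
Round 2: B 8, C 30, D 17, E 10, F 9. B eliminated.
Round 3: C 30, D 25, E 10, F 9. F eliminated.
Round 4: C 30, D 25, E 19. E eliminated.
Round 5: C 30, D 44. D has a majority (≥38).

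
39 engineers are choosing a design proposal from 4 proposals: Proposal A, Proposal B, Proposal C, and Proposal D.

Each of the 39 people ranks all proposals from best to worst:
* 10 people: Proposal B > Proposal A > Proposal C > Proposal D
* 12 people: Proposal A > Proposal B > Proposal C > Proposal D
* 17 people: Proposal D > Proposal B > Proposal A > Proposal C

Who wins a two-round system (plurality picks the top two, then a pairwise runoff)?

Proposal A

Round 1 first-place votes: Proposal A 12, Proposal B 10, Proposal C 0, Proposal D 17. Proposal D and Proposal A advance.
Runoff: Proposal D is ranked above Proposal A on 17 ballots, Proposal A above Proposal D on 22.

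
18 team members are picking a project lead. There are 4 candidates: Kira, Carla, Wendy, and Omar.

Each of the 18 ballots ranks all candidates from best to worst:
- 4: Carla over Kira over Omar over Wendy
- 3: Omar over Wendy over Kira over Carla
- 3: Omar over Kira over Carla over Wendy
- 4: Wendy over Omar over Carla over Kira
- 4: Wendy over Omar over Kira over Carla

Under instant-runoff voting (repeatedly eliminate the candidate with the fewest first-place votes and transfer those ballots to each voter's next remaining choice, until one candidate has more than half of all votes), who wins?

Omar

Round 1: Kira 0, Carla 4, Wendy 8, Omar 6. Kira eliminated.
Round 2: Carla 4, Wendy 8, Omar 6. Carla eliminated.
Round 3: Wendy 8, Omar 10. Omar has a majority (≥10).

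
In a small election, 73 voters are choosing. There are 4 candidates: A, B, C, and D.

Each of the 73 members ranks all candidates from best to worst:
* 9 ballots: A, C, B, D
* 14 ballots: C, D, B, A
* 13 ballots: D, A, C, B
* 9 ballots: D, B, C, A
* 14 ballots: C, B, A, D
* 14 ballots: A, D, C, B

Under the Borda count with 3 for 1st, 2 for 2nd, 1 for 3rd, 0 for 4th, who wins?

A: 9×3 + 14×0 + 13×2 + 9×0 + 14×1 + 14×3 = 109
B: 9×1 + 14×1 + 13×0 + 9×2 + 14×2 + 14×0 = 69
C: 9×2 + 14×3 + 13×1 + 9×1 + 14×3 + 14×1 = 138
D: 9×0 + 14×2 + 13×3 + 9×3 + 14×0 + 14×2 = 122

C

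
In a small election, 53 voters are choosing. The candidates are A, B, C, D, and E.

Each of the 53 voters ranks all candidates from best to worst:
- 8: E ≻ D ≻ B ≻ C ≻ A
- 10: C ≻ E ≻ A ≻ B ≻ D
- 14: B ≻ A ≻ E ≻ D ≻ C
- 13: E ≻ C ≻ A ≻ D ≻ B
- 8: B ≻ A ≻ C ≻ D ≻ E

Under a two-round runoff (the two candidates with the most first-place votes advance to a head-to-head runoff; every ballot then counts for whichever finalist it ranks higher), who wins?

Round 1 first-place votes: A 0, B 22, C 10, D 0, E 21. B and E advance.
Runoff: B is ranked above E on 22 ballots, E above B on 31.

E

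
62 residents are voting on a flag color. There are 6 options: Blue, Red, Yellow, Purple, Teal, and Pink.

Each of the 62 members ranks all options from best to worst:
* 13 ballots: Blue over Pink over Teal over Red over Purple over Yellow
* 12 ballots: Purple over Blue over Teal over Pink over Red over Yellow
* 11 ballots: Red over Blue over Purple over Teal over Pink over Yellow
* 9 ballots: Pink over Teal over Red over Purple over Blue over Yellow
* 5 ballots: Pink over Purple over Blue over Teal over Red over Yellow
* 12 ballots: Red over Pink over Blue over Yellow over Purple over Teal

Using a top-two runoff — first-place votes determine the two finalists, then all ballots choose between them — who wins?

Pink

Round 1 first-place votes: Blue 13, Red 23, Yellow 0, Purple 12, Teal 0, Pink 14. Red and Pink advance.
Runoff: Red is ranked above Pink on 23 ballots, Pink above Red on 39.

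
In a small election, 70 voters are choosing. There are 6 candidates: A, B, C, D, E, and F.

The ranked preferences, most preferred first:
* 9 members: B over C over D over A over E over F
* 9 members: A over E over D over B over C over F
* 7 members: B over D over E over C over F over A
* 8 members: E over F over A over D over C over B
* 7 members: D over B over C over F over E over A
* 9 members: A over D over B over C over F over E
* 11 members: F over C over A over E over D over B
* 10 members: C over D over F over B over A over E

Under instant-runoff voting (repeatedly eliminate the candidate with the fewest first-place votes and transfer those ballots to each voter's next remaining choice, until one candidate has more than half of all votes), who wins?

Round 1: A 18, B 16, C 10, D 7, E 8, F 11. D eliminated.
Round 2: A 18, B 23, C 10, E 8, F 11. E eliminated.
Round 3: A 18, B 23, C 10, F 19. C eliminated.
Round 4: A 18, B 23, F 29. A eliminated.
Round 5: B 41, F 29. B has a majority (≥36).

B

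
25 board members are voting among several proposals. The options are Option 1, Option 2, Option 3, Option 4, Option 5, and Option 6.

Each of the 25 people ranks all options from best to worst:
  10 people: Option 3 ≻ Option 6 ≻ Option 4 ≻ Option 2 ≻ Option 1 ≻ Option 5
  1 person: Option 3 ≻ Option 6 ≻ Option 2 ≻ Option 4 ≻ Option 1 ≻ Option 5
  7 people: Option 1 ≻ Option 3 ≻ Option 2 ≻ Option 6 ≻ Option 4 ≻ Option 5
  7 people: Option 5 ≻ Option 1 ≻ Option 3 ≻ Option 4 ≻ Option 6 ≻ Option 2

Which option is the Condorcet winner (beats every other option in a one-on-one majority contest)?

Option 1

Option 1 vs Option 2: 14–11
Option 1 vs Option 3: 14–11
Option 1 vs Option 4: 14–11
Option 1 vs Option 5: 18–7
Option 1 vs Option 6: 14–11
Option 1 beats every other option.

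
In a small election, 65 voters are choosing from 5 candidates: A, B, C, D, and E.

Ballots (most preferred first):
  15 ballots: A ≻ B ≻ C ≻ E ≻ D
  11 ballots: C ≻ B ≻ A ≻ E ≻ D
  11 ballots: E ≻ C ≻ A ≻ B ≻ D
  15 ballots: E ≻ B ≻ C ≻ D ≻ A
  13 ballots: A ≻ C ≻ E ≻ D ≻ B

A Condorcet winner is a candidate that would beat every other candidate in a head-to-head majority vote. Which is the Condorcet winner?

C

C vs A: 37–28
C vs B: 35–30
C vs D: 65–0
C vs E: 39–26
C beats every other candidate.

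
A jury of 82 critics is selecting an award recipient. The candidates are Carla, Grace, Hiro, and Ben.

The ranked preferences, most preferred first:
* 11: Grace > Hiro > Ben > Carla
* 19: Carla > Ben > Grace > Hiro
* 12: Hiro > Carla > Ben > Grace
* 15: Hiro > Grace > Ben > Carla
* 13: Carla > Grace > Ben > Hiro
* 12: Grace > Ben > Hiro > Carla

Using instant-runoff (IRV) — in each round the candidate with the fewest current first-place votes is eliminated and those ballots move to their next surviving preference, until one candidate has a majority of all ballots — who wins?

Hiro

Round 1: Carla 32, Grace 23, Hiro 27, Ben 0. Ben eliminated.
Round 2: Carla 32, Grace 23, Hiro 27. Grace eliminated.
Round 3: Carla 32, Hiro 50. Hiro has a majority (≥42).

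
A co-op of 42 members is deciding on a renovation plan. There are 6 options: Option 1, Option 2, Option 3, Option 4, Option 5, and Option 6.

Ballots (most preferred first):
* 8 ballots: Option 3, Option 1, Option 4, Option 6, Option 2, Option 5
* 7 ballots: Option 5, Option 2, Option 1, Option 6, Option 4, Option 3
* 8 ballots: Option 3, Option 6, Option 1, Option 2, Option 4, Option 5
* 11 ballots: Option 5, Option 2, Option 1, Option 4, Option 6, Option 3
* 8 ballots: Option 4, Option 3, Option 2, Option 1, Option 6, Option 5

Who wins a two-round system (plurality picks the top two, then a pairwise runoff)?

Round 1 first-place votes: Option 1 0, Option 2 0, Option 3 16, Option 4 8, Option 5 18, Option 6 0. Option 5 and Option 3 advance.
Runoff: Option 5 is ranked above Option 3 on 18 ballots, Option 3 above Option 5 on 24.

Option 3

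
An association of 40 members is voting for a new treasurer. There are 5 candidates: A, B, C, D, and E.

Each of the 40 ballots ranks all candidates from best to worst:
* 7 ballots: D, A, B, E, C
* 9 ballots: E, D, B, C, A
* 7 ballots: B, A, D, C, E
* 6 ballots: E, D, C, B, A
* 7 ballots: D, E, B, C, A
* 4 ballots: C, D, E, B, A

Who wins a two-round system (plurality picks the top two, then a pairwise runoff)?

D

Round 1 first-place votes: A 0, B 7, C 4, D 14, E 15. E and D advance.
Runoff: E is ranked above D on 15 ballots, D above E on 25.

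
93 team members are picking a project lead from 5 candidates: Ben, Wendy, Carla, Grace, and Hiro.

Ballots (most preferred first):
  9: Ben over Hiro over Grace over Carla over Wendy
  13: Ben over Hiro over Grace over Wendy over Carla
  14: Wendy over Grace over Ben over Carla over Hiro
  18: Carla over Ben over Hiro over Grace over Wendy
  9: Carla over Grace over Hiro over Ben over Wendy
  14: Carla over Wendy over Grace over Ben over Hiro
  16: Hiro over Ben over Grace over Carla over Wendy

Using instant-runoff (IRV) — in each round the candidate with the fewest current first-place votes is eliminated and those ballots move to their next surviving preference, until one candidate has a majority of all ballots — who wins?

Round 1: Ben 22, Wendy 14, Carla 41, Grace 0, Hiro 16. Grace eliminated.
Round 2: Ben 22, Wendy 14, Carla 41, Hiro 16. Wendy eliminated.
Round 3: Ben 36, Carla 41, Hiro 16. Hiro eliminated.
Round 4: Ben 52, Carla 41. Ben has a majority (≥47).

Ben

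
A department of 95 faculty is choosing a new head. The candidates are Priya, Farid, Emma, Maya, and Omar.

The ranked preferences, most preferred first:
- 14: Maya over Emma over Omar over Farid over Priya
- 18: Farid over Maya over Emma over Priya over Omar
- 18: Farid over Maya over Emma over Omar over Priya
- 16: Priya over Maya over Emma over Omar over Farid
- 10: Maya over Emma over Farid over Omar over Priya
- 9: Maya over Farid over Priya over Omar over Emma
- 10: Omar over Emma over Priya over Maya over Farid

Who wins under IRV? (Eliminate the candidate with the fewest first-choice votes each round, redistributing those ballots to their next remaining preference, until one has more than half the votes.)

Maya

Round 1: Priya 16, Farid 36, Emma 0, Maya 33, Omar 10. Emma eliminated.
Round 2: Priya 16, Farid 36, Maya 33, Omar 10. Omar eliminated.
Round 3: Priya 26, Farid 36, Maya 33. Priya eliminated.
Round 4: Farid 36, Maya 59. Maya has a majority (≥48).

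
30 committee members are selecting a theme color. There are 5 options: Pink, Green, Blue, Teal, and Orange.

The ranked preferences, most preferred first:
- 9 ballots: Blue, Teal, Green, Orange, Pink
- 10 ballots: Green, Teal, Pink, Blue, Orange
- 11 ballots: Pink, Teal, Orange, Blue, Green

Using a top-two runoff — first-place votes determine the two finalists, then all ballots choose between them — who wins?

Round 1 first-place votes: Pink 11, Green 10, Blue 9, Teal 0, Orange 0. Pink and Green advance.
Runoff: Pink is ranked above Green on 11 ballots, Green above Pink on 19.

Green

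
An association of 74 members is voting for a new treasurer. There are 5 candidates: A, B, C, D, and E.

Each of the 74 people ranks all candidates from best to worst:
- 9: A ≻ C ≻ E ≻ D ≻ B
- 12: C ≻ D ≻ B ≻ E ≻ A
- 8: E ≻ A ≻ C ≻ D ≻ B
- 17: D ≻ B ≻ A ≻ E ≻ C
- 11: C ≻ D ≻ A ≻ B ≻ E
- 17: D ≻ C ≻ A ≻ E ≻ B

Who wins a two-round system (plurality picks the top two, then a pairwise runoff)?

Round 1 first-place votes: A 9, B 0, C 23, D 34, E 8. D and C advance.
Runoff: D is ranked above C on 34 ballots, C above D on 40.

C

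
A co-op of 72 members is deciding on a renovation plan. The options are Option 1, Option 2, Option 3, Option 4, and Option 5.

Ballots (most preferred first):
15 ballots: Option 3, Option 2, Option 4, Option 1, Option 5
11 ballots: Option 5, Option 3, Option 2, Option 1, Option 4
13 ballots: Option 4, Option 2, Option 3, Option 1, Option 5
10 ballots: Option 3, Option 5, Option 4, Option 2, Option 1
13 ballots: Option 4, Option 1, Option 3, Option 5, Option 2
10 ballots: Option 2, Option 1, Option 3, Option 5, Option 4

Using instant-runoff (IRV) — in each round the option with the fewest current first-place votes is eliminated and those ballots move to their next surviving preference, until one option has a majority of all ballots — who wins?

Round 1: Option 1 0, Option 2 10, Option 3 25, Option 4 26, Option 5 11. Option 1 eliminated.
Round 2: Option 2 10, Option 3 25, Option 4 26, Option 5 11. Option 2 eliminated.
Round 3: Option 3 35, Option 4 26, Option 5 11. Option 5 eliminated.
Round 4: Option 3 46, Option 4 26. Option 3 has a majority (≥37).

Option 3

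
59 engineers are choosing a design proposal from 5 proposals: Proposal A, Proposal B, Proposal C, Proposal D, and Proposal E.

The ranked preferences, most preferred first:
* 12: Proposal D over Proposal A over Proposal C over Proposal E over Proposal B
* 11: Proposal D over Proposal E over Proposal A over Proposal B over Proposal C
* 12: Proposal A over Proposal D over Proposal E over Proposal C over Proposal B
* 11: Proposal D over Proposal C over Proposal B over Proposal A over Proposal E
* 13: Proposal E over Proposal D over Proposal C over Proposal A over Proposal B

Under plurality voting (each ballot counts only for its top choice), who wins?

First-place votes: Proposal A 12, Proposal B 0, Proposal C 0, Proposal D 34, Proposal E 13.

Proposal D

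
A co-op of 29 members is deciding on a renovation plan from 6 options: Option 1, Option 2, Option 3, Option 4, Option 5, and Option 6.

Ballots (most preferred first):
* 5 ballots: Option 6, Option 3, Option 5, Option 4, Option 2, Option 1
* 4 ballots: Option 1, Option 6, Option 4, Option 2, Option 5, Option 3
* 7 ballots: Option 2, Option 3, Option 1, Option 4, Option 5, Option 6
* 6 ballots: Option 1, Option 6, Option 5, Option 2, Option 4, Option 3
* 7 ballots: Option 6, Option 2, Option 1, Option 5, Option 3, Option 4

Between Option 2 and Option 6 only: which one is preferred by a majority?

Option 6

Option 2 is ranked above Option 6 on 7 ballots; Option 6 above Option 2 on 22.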